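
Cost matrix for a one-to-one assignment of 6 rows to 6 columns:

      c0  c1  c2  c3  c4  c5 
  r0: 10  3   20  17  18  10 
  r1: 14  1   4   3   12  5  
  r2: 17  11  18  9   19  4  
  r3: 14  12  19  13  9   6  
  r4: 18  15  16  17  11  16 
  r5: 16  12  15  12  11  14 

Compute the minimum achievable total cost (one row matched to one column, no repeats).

optimal assignment: row0→col1 (cost 3), row1→col2 (cost 4), row2→col5 (cost 4), row3→col0 (cost 14), row4→col4 (cost 11), row5→col3 (cost 12)
total = 3 + 4 + 4 + 14 + 11 + 12 = 48

Minimum assignment cost: 48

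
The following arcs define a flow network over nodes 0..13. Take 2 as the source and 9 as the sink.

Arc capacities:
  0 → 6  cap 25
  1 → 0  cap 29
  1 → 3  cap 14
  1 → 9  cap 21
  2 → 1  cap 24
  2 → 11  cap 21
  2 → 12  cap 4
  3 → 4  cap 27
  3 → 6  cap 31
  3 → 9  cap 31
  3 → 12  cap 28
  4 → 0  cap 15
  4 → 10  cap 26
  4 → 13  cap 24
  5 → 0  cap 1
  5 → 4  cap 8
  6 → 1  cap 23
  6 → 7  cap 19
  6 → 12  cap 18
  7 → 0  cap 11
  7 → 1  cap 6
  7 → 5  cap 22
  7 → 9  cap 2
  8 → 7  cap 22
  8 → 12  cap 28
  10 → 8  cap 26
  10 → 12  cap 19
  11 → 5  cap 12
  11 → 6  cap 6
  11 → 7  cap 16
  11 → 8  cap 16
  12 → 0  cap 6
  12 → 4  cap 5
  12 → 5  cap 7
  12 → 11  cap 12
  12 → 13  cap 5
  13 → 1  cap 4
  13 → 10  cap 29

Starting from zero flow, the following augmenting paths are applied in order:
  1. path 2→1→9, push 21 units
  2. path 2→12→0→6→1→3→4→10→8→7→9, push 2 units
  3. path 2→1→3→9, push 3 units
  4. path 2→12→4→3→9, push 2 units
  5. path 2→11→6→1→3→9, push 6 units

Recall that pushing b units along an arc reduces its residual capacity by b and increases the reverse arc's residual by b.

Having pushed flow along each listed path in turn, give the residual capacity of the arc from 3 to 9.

Residual capacity of (3,9): 20

after path 1 (2→1→9, push 21): res(3,9)=31
after path 2 (2→12→0→6→1→3→4→10→8→7→9, push 2): res(3,9)=31
after path 3 (2→1→3→9, push 3): res(3,9)=28
after path 4 (2→12→4→3→9, push 2): res(3,9)=26
after path 5 (2→11→6→1→3→9, push 6): res(3,9)=20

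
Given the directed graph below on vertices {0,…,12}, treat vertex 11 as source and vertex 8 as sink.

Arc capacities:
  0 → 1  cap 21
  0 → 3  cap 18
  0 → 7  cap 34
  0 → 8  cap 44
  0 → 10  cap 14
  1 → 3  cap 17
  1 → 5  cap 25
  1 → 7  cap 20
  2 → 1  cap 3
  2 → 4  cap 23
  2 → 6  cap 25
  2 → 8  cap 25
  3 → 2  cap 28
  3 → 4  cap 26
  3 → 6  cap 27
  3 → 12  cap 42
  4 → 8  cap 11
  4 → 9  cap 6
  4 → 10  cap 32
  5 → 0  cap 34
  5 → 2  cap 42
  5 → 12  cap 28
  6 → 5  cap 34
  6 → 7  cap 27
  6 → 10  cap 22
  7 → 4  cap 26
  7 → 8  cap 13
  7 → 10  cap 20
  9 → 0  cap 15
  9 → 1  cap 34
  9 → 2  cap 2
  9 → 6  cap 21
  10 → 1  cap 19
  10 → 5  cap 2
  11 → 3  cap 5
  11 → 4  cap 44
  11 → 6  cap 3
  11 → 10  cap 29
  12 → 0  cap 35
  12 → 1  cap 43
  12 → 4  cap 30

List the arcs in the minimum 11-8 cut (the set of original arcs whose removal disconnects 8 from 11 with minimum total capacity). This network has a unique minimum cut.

Min-cut arcs: {(4,8), (4,9), (10,1), (10,5), (11,3), (11,6)} (total capacity 46)

augment #1: 11→4→8 push 11
augment #2: 11→3→2→8 push 5
augment #3: 11→6→7→8 push 3
augment #4: 11→4→9→0→8 push 6
augment #5: 11→10→1→7→8 push 10
augment #6: 11→10→5→0→8 push 2
augment #7: 11→10→1→3→2→8 push 9
max flow = 46; residual-reachable set from 11 gives S-side
cut edges (S→T): {(4,8), (4,9), (10,1), (10,5), (11,3), (11,6)} total cap 46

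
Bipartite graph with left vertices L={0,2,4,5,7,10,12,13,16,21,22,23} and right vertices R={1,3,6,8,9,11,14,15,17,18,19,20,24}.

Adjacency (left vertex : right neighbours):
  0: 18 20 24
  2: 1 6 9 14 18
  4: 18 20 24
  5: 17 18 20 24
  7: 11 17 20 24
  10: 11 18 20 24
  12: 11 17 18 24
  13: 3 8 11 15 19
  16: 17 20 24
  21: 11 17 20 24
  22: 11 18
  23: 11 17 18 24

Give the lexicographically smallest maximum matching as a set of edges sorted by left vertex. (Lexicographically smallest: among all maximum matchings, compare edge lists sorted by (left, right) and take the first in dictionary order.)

|M| = 7 (so the lex-smallest maximum matching has 7 edges)
process left vertices in ascending order; for each, take the smallest-labelled available neighbour that still permits 7 edges overall, or leave it unmatched if none does
lex-smallest matching: {0-18, 2-1, 4-20, 5-17, 7-11, 10-24, 13-3}

Lex-smallest maximum matching: {(0,18), (2,1), (4,20), (5,17), (7,11), (10,24), (13,3)}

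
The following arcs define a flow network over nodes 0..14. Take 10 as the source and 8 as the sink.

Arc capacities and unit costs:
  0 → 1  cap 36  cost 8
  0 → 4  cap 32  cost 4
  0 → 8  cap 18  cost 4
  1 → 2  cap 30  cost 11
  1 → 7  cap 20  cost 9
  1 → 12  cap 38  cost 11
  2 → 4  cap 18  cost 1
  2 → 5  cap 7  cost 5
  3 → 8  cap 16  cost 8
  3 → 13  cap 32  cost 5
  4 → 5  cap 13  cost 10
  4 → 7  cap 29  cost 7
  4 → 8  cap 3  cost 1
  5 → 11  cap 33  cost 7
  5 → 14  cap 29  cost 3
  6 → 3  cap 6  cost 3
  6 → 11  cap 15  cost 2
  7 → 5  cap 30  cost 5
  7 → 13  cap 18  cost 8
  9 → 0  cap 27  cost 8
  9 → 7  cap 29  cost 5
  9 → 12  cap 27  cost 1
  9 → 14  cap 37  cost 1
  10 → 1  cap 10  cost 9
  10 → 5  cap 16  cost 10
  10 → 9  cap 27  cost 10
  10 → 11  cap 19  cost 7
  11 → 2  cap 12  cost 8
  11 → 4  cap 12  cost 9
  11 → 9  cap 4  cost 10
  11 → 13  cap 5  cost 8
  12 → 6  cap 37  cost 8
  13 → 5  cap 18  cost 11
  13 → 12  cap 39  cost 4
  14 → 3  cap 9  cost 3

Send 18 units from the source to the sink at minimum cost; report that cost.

Minimum cost for 18 units: 381

shortest-cost path #1: 10→11→4→8 push 3 @ unit cost 17 (adds 51)
shortest-cost path #2: 10→9→0→8 push 15 @ unit cost 22 (adds 330)
total cost = 381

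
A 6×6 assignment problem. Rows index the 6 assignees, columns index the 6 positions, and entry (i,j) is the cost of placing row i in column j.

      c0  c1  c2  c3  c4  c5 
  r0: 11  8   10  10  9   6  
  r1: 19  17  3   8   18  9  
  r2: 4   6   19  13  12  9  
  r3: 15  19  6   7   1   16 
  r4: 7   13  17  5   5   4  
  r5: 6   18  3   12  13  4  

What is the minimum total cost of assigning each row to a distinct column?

Minimum assignment cost: 25

optimal assignment: row0→col1 (cost 8), row1→col2 (cost 3), row2→col0 (cost 4), row3→col4 (cost 1), row4→col3 (cost 5), row5→col5 (cost 4)
total = 8 + 3 + 4 + 1 + 5 + 4 = 25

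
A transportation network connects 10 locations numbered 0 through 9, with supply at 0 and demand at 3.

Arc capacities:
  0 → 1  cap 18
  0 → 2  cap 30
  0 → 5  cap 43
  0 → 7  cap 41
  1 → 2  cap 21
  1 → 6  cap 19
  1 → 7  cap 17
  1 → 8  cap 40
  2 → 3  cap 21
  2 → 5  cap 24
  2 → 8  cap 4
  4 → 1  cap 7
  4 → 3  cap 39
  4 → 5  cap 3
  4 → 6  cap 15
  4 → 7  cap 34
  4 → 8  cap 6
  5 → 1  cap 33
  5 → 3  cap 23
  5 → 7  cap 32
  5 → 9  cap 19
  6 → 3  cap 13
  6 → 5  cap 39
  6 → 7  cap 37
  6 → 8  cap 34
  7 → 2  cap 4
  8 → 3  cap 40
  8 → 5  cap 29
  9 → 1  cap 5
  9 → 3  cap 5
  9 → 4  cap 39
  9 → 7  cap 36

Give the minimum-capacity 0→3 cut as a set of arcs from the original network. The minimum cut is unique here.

Min-cut arcs: {(0,1), (0,2), (0,5), (7,2)} (total capacity 95)

augment #1: 0→2→3 push 21
augment #2: 0→5→3 push 23
augment #3: 0→1→6→3 push 13
augment #4: 0→1→8→3 push 5
augment #5: 0→2→8→3 push 4
augment #6: 0→5→9→3 push 5
augment #7: 0→5→1→8→3 push 15
augment #8: 0→2→5→1→8→3 push 5
augment #9: 0→7→2→5→1→8→3 push 4
max flow = 95; residual-reachable set from 0 gives S-side
cut edges (S→T): {(0,1), (0,2), (0,5), (7,2)} total cap 95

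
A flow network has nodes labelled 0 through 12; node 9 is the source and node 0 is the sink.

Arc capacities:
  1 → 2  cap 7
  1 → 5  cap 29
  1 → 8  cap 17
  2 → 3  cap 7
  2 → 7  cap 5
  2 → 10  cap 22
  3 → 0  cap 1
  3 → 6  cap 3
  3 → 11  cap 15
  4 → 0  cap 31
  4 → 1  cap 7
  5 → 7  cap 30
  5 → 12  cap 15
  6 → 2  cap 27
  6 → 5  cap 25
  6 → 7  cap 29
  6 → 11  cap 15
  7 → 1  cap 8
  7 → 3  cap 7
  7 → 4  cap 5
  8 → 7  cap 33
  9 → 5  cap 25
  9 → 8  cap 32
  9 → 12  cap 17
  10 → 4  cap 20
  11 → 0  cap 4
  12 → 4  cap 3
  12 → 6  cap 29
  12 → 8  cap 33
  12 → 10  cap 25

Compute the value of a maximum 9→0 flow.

augment #1: 9→12→4→0 bottleneck 3, total now 3
augment #2: 9→5→7→3→0 bottleneck 1, total now 4
augment #3: 9→5→7→4→0 bottleneck 5, total now 9
augment #4: 9→12→6→11→0 bottleneck 4, total now 13
augment #5: 9→12→10→4→0 bottleneck 10, total now 23
augment #6: 9→5→12→10→4→0 bottleneck 10, total now 33

Maximum flow value: 33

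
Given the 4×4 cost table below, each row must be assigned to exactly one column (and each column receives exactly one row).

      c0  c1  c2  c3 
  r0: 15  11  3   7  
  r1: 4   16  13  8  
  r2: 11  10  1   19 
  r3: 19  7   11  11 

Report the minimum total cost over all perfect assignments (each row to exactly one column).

optimal assignment: row0→col3 (cost 7), row1→col0 (cost 4), row2→col2 (cost 1), row3→col1 (cost 7)
total = 7 + 4 + 1 + 7 = 19

Minimum assignment cost: 19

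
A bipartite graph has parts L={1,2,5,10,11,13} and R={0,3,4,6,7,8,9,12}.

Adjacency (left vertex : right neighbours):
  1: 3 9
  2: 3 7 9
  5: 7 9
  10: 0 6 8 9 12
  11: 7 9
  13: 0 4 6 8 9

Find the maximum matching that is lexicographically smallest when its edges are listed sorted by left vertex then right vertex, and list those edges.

|M| = 5 (so the lex-smallest maximum matching has 5 edges)
process left vertices in ascending order; for each, take the smallest-labelled available neighbour that still permits 5 edges overall, or leave it unmatched if none does
lex-smallest matching: {1-3, 2-7, 5-9, 10-0, 13-4}

Lex-smallest maximum matching: {(1,3), (2,7), (5,9), (10,0), (13,4)}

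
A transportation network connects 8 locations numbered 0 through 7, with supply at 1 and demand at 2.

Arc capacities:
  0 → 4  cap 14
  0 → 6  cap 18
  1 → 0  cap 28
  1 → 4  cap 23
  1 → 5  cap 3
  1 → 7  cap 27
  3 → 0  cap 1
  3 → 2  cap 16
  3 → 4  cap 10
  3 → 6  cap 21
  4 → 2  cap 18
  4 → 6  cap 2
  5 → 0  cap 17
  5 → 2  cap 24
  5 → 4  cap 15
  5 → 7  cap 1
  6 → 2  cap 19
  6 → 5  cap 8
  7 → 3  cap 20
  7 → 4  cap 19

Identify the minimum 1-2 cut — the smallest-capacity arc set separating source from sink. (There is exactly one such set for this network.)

Min-cut arcs: {(0,6), (1,5), (4,2), (4,6), (7,3)} (total capacity 61)

augment #1: 1→4→2 push 18
augment #2: 1→5→2 push 3
augment #3: 1→0→6→2 push 18
augment #4: 1→4→6→2 push 1
augment #5: 1→7→3→2 push 16
augment #6: 1→4→6→5→2 push 1
augment #7: 1→7→3→6→5→2 push 4
max flow = 61; residual-reachable set from 1 gives S-side
cut edges (S→T): {(0,6), (1,5), (4,2), (4,6), (7,3)} total cap 61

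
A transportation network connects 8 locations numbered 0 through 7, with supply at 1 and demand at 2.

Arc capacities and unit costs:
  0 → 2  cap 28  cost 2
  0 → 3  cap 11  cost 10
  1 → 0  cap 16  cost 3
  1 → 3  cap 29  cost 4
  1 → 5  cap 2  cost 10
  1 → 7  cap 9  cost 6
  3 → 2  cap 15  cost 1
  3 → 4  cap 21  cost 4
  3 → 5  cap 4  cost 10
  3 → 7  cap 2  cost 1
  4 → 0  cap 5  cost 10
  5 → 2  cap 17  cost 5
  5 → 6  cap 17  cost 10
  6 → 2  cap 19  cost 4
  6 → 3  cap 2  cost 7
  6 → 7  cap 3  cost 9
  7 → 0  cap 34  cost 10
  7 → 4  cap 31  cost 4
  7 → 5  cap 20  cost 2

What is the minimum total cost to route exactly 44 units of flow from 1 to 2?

Minimum cost for 44 units: 326

shortest-cost path #1: 1→3→2 push 15 @ unit cost 5 (adds 75)
shortest-cost path #2: 1→0→2 push 16 @ unit cost 5 (adds 80)
shortest-cost path #3: 1→3→7→5→2 push 2 @ unit cost 12 (adds 24)
shortest-cost path #4: 1→7→5→2 push 9 @ unit cost 13 (adds 117)
shortest-cost path #5: 1→5→2 push 2 @ unit cost 15 (adds 30)
total cost = 326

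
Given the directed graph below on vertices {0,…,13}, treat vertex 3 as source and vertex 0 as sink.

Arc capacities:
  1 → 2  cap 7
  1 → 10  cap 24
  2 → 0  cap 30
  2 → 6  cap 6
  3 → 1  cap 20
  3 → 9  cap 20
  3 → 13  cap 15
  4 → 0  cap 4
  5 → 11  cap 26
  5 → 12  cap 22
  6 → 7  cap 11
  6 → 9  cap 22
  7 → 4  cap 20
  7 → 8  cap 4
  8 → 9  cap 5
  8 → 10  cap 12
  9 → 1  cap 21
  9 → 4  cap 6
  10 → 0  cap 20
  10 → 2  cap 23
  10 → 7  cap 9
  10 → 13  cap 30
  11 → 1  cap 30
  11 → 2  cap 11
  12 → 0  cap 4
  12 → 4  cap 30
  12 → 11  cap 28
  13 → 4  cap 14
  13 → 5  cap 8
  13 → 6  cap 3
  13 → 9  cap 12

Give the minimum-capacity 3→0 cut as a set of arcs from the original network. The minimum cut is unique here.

augment #1: 3→1→2→0 push 7
augment #2: 3→1→10→0 push 13
augment #3: 3→9→4→0 push 4
augment #4: 3→9→1→10→0 push 7
augment #5: 3→13→5→12→0 push 4
augment #6: 3→9→1→10→2→0 push 4
augment #7: 3→13→5→11→2→0 push 4
augment #8: 3→13→6→7→8→10→2→0 push 3
max flow = 46; residual-reachable set from 3 gives S-side
cut edges (S→T): {(1,2), (1,10), (4,0), (13,5), (13,6)} total cap 46

Min-cut arcs: {(1,2), (1,10), (4,0), (13,5), (13,6)} (total capacity 46)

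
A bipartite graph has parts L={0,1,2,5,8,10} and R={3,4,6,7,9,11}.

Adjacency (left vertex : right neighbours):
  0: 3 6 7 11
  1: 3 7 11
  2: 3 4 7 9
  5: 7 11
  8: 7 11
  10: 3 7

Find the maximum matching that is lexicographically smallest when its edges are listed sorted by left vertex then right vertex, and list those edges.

Lex-smallest maximum matching: {(0,6), (1,3), (2,4), (5,7), (8,11)}

|M| = 5 (so the lex-smallest maximum matching has 5 edges)
process left vertices in ascending order; for each, take the smallest-labelled available neighbour that still permits 5 edges overall, or leave it unmatched if none does
lex-smallest matching: {0-6, 1-3, 2-4, 5-7, 8-11}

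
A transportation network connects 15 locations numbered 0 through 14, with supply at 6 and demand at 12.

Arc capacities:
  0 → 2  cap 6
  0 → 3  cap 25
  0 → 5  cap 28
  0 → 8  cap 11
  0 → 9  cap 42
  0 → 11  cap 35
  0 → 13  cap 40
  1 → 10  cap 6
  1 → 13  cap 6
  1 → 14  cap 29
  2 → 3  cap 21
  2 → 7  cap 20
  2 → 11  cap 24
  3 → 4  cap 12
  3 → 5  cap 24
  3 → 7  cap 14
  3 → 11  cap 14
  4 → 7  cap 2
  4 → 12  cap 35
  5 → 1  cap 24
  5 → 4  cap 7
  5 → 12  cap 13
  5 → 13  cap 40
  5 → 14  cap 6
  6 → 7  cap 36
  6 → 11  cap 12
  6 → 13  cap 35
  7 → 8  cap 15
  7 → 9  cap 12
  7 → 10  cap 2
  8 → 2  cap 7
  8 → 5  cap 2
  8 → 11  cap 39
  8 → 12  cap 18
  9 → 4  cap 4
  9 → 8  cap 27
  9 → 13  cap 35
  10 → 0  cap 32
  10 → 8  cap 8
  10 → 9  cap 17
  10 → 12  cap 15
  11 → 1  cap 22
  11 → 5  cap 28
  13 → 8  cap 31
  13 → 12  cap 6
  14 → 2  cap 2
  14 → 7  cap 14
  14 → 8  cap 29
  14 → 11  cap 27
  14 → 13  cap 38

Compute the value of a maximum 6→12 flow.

augment #1: 6→13→12 bottleneck 6, total now 6
augment #2: 6→7→8→12 bottleneck 15, total now 21
augment #3: 6→7→10→12 bottleneck 2, total now 23
augment #4: 6→11→5→12 bottleneck 12, total now 35
augment #5: 6→13→8→12 bottleneck 3, total now 38
augment #6: 6→7→9→4→12 bottleneck 4, total now 42
augment #7: 6→13→8→5→12 bottleneck 1, total now 43
augment #8: 6→13→8→5→4→12 bottleneck 1, total now 44
augment #9: 6→13→8→2→3→4→12 bottleneck 7, total now 51
augment #10: 6→13→8→11→1→10→12 bottleneck 6, total now 57
augment #11: 6→13→8→11→5→4→12 bottleneck 6, total now 63
augment #12: 6→13→8→11→1→14→2→3→4→12 bottleneck 2, total now 65

Maximum flow value: 65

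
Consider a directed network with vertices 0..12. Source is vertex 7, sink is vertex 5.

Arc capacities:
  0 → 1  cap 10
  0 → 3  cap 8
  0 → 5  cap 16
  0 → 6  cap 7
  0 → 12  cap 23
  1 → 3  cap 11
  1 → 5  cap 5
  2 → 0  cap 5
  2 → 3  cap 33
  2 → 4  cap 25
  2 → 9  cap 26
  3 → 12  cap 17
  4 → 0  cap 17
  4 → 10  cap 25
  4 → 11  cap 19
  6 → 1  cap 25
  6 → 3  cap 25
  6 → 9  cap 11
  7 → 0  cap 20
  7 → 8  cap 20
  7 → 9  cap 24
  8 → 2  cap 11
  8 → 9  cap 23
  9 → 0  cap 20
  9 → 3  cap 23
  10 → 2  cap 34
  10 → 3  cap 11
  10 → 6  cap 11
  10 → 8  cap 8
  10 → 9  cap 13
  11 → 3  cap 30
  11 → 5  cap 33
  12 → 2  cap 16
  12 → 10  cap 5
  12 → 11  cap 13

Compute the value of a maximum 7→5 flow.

Maximum flow value: 53

augment #1: 7→0→5 bottleneck 16, total now 16
augment #2: 7→0→1→5 bottleneck 4, total now 20
augment #3: 7→9→0→1→5 bottleneck 1, total now 21
augment #4: 7→8→2→4→11→5 bottleneck 11, total now 32
augment #5: 7→9→0→12→11→5 bottleneck 13, total now 45
augment #6: 7→9→0→12→2→4→11→5 bottleneck 6, total now 51
augment #7: 7→9→3→12→2→4→11→5 bottleneck 2, total now 53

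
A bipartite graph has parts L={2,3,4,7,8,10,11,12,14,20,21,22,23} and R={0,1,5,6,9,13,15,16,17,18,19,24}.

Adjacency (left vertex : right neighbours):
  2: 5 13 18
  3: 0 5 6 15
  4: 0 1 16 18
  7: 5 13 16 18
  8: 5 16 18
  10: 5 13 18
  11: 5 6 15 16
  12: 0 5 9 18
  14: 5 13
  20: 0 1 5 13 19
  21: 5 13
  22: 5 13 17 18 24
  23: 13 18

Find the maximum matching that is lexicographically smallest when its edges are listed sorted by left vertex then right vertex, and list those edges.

|M| = 10 (so the lex-smallest maximum matching has 10 edges)
process left vertices in ascending order; for each, take the smallest-labelled available neighbour that still permits 10 edges overall, or leave it unmatched if none does
lex-smallest matching: {2-5, 3-0, 4-1, 7-13, 8-16, 10-18, 11-6, 12-9, 20-19, 22-17}

Lex-smallest maximum matching: {(2,5), (3,0), (4,1), (7,13), (8,16), (10,18), (11,6), (12,9), (20,19), (22,17)}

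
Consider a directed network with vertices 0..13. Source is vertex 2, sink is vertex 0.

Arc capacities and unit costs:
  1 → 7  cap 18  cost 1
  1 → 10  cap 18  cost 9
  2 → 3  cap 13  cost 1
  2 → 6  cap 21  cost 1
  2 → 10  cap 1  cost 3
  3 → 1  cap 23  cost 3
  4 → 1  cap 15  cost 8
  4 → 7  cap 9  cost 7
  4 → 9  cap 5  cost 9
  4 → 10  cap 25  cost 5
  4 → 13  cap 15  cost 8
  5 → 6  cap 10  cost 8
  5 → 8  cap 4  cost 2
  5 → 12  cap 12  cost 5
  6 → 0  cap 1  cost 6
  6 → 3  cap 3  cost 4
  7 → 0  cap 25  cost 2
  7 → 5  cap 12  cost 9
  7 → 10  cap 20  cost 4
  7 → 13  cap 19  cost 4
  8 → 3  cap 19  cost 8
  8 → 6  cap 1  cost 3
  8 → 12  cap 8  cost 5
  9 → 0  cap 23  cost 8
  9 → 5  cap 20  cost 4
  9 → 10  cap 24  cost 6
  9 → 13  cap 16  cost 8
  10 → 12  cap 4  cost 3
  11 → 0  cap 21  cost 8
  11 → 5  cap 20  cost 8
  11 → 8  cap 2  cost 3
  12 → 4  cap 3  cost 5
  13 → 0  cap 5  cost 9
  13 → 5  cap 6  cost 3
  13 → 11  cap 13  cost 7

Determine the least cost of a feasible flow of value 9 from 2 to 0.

Minimum cost for 9 units: 63

shortest-cost path #1: 2→6→0 push 1 @ unit cost 7 (adds 7)
shortest-cost path #2: 2→3→1→7→0 push 8 @ unit cost 7 (adds 56)
total cost = 63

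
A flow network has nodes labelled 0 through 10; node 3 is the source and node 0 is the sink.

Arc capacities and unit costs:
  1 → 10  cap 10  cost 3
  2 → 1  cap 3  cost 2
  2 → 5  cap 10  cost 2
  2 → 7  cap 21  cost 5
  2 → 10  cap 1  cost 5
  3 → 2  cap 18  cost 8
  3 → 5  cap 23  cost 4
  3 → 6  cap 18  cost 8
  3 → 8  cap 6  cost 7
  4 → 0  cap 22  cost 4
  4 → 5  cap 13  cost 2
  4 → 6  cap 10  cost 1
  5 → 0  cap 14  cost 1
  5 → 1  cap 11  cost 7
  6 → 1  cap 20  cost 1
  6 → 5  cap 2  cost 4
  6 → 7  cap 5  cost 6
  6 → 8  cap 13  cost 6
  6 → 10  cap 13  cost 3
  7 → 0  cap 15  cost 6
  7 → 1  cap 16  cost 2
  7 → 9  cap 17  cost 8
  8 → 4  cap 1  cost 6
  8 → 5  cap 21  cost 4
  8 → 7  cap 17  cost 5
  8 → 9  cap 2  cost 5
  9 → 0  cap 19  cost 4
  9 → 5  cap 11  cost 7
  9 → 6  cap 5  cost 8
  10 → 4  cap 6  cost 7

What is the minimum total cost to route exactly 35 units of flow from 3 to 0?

shortest-cost path #1: 3→5→0 push 14 @ unit cost 5 (adds 70)
shortest-cost path #2: 3→8→9→0 push 2 @ unit cost 16 (adds 32)
shortest-cost path #3: 3→8→4→0 push 1 @ unit cost 17 (adds 17)
shortest-cost path #4: 3→8→7→0 push 3 @ unit cost 18 (adds 54)
shortest-cost path #5: 3→2→7→0 push 12 @ unit cost 19 (adds 228)
shortest-cost path #6: 3→6→10→4→0 push 3 @ unit cost 22 (adds 66)
total cost = 467

Minimum cost for 35 units: 467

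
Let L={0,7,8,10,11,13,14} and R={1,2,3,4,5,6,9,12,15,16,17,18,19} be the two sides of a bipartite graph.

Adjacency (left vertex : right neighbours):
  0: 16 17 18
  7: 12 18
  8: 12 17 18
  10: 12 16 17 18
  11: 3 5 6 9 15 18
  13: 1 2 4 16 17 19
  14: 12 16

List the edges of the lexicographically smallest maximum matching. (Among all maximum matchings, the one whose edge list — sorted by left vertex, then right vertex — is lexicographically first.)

|M| = 6 (so the lex-smallest maximum matching has 6 edges)
process left vertices in ascending order; for each, take the smallest-labelled available neighbour that still permits 6 edges overall, or leave it unmatched if none does
lex-smallest matching: {0-16, 7-12, 8-17, 10-18, 11-3, 13-1}

Lex-smallest maximum matching: {(0,16), (7,12), (8,17), (10,18), (11,3), (13,1)}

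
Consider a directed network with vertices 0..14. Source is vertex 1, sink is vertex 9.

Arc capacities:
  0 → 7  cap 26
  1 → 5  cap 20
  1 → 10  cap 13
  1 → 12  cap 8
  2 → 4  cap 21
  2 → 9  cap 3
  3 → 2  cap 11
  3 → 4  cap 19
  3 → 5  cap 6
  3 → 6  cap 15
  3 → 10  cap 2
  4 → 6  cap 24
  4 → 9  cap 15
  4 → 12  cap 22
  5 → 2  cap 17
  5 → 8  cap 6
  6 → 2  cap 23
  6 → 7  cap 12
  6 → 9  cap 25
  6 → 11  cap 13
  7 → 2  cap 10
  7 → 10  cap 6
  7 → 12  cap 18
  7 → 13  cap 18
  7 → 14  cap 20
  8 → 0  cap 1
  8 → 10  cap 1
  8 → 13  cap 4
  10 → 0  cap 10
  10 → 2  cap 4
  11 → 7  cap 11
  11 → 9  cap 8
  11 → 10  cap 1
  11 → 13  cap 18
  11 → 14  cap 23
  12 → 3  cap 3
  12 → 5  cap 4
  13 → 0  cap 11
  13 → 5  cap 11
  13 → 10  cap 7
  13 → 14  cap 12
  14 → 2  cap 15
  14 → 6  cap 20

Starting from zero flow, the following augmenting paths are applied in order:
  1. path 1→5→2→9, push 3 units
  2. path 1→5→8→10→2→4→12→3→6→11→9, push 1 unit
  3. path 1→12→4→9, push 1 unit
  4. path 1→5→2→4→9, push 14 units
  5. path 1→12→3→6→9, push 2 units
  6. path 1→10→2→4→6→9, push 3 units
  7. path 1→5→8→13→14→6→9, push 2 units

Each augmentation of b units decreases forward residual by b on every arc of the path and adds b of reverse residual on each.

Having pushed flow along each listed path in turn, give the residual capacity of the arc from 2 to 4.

Residual capacity of (2,4): 3

after path 1 (1→5→2→9, push 3): res(2,4)=21
after path 2 (1→5→8→10→2→4→12→3→6→11→9, push 1): res(2,4)=20
after path 3 (1→12→4→9, push 1): res(2,4)=20
after path 4 (1→5→2→4→9, push 14): res(2,4)=6
after path 5 (1→12→3→6→9, push 2): res(2,4)=6
after path 6 (1→10→2→4→6→9, push 3): res(2,4)=3
after path 7 (1→5→8→13→14→6→9, push 2): res(2,4)=3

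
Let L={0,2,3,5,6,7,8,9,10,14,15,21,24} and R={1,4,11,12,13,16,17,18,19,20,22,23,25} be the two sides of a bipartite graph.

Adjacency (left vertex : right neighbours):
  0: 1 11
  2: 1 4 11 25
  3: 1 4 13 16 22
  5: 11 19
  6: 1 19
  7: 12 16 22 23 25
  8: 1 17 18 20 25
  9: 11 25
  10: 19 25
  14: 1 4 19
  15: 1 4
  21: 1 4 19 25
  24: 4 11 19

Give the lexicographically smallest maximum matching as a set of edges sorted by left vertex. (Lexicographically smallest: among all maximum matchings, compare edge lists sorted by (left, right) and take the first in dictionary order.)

|M| = 8 (so the lex-smallest maximum matching has 8 edges)
process left vertices in ascending order; for each, take the smallest-labelled available neighbour that still permits 8 edges overall, or leave it unmatched if none does
lex-smallest matching: {0-1, 2-4, 3-13, 5-11, 6-19, 7-12, 8-17, 9-25}

Lex-smallest maximum matching: {(0,1), (2,4), (3,13), (5,11), (6,19), (7,12), (8,17), (9,25)}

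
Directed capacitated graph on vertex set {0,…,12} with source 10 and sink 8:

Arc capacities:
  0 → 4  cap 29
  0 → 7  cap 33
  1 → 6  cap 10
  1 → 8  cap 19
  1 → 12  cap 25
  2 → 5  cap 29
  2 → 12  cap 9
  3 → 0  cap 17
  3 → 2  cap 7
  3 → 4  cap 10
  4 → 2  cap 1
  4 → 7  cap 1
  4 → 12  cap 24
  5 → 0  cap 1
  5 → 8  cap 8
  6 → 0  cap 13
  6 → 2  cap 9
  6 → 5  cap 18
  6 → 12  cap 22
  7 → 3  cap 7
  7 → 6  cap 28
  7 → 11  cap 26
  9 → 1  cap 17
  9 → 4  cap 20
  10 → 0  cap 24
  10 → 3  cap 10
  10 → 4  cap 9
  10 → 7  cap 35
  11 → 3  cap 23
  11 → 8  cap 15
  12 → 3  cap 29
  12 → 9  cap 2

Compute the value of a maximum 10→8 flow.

Maximum flow value: 25

augment #1: 10→7→11→8 bottleneck 15, total now 15
augment #2: 10→3→2→5→8 bottleneck 7, total now 22
augment #3: 10→4→2→5→8 bottleneck 1, total now 23
augment #4: 10→4→12→9→1→8 bottleneck 2, total now 25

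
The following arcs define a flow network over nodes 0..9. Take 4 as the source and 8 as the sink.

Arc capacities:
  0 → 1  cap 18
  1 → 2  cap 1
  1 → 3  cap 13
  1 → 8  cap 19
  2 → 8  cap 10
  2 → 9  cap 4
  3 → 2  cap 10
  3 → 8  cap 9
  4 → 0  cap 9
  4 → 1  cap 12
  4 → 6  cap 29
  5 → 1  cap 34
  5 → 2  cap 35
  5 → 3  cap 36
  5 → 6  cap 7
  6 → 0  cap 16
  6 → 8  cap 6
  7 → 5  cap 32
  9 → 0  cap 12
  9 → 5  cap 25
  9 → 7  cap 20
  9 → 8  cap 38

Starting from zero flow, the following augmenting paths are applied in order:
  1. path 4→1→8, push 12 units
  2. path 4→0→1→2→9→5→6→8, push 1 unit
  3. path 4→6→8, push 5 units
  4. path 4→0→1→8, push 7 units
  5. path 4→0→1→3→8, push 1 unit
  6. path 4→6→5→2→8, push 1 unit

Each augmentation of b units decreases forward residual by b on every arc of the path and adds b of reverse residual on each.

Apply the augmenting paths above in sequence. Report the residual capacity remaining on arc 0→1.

Residual capacity of (0,1): 9

after path 1 (4→1→8, push 12): res(0,1)=18
after path 2 (4→0→1→2→9→5→6→8, push 1): res(0,1)=17
after path 3 (4→6→8, push 5): res(0,1)=17
after path 4 (4→0→1→8, push 7): res(0,1)=10
after path 5 (4→0→1→3→8, push 1): res(0,1)=9
after path 6 (4→6→5→2→8, push 1): res(0,1)=9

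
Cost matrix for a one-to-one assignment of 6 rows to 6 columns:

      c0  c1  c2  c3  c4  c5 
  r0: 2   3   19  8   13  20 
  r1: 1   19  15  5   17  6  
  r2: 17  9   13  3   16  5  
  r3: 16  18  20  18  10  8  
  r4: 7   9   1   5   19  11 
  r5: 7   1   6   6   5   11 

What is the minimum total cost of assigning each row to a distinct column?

Minimum assignment cost: 21

optimal assignment: row0→col1 (cost 3), row1→col0 (cost 1), row2→col3 (cost 3), row3→col5 (cost 8), row4→col2 (cost 1), row5→col4 (cost 5)
total = 3 + 1 + 3 + 8 + 1 + 5 = 21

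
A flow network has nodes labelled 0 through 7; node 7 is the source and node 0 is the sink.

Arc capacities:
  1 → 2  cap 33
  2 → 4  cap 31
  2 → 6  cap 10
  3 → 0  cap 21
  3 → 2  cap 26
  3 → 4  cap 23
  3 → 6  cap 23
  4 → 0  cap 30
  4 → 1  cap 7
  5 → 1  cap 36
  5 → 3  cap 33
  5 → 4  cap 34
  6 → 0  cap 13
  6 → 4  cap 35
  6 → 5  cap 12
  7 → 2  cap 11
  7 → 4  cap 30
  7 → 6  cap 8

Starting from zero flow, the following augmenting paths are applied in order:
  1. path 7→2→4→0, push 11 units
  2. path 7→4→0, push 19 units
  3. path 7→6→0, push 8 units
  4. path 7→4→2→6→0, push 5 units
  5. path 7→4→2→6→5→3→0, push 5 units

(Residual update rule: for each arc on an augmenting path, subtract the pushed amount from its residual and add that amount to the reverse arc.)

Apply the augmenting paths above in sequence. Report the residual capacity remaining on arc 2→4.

after path 1 (7→2→4→0, push 11): res(2,4)=20
after path 2 (7→4→0, push 19): res(2,4)=20
after path 3 (7→6→0, push 8): res(2,4)=20
after path 4 (7→4→2→6→0, push 5): res(2,4)=25
after path 5 (7→4→2→6→5→3→0, push 5): res(2,4)=30

Residual capacity of (2,4): 30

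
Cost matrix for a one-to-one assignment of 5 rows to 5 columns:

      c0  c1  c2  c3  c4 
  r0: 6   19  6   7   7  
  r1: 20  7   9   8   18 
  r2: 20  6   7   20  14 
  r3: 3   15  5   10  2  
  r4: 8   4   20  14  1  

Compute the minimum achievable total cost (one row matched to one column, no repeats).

Minimum assignment cost: 24

optimal assignment: row0→col2 (cost 6), row1→col3 (cost 8), row2→col1 (cost 6), row3→col0 (cost 3), row4→col4 (cost 1)
total = 6 + 8 + 6 + 3 + 1 = 24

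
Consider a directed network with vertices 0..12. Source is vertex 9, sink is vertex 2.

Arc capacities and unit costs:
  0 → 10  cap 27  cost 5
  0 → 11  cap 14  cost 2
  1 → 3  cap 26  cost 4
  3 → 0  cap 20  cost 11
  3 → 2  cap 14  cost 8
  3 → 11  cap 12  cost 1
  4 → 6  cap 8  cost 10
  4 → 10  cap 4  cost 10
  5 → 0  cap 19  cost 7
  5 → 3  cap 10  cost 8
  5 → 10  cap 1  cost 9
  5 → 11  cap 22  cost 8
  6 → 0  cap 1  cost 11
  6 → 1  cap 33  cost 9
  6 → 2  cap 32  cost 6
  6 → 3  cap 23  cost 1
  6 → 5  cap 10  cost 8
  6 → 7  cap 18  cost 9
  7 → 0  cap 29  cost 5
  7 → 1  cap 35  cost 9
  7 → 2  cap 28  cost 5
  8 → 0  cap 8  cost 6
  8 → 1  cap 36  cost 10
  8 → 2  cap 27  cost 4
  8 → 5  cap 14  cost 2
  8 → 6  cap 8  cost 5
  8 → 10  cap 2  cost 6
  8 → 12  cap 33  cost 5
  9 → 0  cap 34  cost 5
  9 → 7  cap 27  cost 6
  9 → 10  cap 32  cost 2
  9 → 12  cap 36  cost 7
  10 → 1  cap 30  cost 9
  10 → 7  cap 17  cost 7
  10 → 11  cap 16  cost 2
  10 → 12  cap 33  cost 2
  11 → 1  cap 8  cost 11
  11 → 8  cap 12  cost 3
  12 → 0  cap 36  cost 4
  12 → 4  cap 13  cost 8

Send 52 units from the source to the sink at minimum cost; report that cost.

shortest-cost path #1: 9→7→2 push 27 @ unit cost 11 (adds 297)
shortest-cost path #2: 9→10→11→8→2 push 12 @ unit cost 11 (adds 132)
shortest-cost path #3: 9→10→7→2 push 1 @ unit cost 14 (adds 14)
shortest-cost path #4: 9→10→1→3→2 push 12 @ unit cost 23 (adds 276)
total cost = 719

Minimum cost for 52 units: 719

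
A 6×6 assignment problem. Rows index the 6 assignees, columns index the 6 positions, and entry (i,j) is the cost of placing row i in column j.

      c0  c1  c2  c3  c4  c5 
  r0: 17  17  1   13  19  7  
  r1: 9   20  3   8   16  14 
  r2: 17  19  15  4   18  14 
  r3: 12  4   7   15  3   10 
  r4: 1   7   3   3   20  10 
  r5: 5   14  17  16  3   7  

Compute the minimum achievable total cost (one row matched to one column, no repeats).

Minimum assignment cost: 22

optimal assignment: row0→col5 (cost 7), row1→col2 (cost 3), row2→col3 (cost 4), row3→col1 (cost 4), row4→col0 (cost 1), row5→col4 (cost 3)
total = 7 + 3 + 4 + 4 + 1 + 3 = 22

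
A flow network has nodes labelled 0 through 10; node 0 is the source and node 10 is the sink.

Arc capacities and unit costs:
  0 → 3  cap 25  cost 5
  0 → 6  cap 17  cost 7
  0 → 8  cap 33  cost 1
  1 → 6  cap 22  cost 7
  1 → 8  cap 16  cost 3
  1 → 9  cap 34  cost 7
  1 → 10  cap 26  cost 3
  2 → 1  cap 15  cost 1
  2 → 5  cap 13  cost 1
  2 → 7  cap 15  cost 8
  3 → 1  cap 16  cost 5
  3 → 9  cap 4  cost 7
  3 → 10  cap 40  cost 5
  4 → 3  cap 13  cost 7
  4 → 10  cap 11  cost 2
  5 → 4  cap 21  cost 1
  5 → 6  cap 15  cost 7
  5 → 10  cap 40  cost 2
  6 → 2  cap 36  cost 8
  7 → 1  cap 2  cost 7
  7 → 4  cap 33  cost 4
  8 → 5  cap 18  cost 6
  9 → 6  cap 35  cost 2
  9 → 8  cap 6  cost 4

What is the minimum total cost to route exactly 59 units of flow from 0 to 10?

shortest-cost path #1: 0→8→5→10 push 18 @ unit cost 9 (adds 162)
shortest-cost path #2: 0→3→10 push 25 @ unit cost 10 (adds 250)
shortest-cost path #3: 0→6→2→5→10 push 13 @ unit cost 18 (adds 234)
shortest-cost path #4: 0→6→2→1→10 push 3 @ unit cost 19 (adds 57)
total cost = 703

Minimum cost for 59 units: 703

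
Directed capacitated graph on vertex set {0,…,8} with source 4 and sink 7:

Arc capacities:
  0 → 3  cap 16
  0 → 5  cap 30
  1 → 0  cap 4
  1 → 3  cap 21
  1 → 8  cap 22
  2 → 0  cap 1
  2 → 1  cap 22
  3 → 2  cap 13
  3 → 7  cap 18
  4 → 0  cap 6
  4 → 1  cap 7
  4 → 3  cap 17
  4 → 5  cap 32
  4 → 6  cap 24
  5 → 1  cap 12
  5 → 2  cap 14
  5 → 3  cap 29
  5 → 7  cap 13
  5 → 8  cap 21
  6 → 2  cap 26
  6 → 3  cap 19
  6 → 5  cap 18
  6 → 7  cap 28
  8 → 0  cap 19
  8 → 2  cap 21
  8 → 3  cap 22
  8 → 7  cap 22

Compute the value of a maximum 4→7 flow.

Maximum flow value: 77

augment #1: 4→3→7 bottleneck 17, total now 17
augment #2: 4→5→7 bottleneck 13, total now 30
augment #3: 4→6→7 bottleneck 24, total now 54
augment #4: 4→0→3→7 bottleneck 1, total now 55
augment #5: 4→1→8→7 bottleneck 7, total now 62
augment #6: 4→5→8→7 bottleneck 15, total now 77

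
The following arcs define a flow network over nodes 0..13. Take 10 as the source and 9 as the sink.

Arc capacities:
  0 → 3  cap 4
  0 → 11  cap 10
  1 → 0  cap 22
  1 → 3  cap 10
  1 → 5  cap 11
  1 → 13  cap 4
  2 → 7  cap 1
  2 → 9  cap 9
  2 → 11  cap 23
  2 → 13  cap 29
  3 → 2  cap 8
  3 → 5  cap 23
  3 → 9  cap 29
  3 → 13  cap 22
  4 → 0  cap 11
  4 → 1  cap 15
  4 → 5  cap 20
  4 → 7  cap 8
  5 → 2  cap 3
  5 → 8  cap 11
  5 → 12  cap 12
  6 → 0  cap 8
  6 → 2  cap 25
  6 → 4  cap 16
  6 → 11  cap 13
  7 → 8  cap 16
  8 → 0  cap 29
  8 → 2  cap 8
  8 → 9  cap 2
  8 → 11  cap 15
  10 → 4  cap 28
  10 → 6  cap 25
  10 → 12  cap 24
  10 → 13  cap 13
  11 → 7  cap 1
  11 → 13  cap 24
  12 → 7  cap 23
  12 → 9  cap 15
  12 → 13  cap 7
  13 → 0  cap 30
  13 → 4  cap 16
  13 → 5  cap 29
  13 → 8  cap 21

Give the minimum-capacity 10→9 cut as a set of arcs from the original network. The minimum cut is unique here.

augment #1: 10→12→9 push 15
augment #2: 10→6→2→9 push 9
augment #3: 10→13→8→9 push 2
augment #4: 10→4→0→3→9 push 4
augment #5: 10→4→1→3→9 push 10
max flow = 40; residual-reachable set from 10 gives S-side
cut edges (S→T): {(0,3), (1,3), (2,9), (8,9), (12,9)} total cap 40

Min-cut arcs: {(0,3), (1,3), (2,9), (8,9), (12,9)} (total capacity 40)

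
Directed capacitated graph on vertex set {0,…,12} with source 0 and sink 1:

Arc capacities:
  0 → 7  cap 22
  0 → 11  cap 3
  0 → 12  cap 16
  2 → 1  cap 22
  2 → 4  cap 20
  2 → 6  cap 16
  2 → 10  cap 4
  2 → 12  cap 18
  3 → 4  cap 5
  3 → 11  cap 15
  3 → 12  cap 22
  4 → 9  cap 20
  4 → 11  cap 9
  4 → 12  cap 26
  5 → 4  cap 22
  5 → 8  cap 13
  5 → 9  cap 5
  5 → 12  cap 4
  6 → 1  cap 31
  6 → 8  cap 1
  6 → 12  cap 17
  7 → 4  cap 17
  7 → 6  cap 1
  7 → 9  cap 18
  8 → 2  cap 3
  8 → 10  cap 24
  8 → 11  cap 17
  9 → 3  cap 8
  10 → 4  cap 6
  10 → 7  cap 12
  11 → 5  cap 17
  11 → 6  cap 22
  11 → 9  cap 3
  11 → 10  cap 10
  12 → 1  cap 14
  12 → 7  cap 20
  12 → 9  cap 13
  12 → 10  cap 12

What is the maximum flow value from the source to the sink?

Maximum flow value: 35

augment #1: 0→12→1 bottleneck 14, total now 14
augment #2: 0→7→6→1 bottleneck 1, total now 15
augment #3: 0→11→6→1 bottleneck 3, total now 18
augment #4: 0→7→4→11→6→1 bottleneck 9, total now 27
augment #5: 0→7→9→3→11→6→1 bottleneck 8, total now 35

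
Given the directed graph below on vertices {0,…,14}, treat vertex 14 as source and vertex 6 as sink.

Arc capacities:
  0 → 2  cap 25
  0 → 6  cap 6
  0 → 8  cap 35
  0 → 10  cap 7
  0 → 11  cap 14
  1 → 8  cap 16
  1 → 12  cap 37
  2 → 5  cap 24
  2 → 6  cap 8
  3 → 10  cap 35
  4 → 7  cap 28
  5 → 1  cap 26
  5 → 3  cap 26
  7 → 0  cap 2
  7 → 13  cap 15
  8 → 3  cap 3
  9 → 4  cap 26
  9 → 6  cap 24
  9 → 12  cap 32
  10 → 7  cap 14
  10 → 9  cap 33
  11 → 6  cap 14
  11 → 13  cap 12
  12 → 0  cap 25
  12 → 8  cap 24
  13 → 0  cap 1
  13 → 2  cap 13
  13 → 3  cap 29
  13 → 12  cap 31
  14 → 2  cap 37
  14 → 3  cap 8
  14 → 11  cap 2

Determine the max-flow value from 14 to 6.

augment #1: 14→2→6 bottleneck 8, total now 8
augment #2: 14→11→6 bottleneck 2, total now 10
augment #3: 14→3→10→9→6 bottleneck 8, total now 18
augment #4: 14→2→5→1→12→0→6 bottleneck 6, total now 24
augment #5: 14→2→5→3→10→9→6 bottleneck 16, total now 40
augment #6: 14→2→5→1→12→0→11→6 bottleneck 2, total now 42

Maximum flow value: 42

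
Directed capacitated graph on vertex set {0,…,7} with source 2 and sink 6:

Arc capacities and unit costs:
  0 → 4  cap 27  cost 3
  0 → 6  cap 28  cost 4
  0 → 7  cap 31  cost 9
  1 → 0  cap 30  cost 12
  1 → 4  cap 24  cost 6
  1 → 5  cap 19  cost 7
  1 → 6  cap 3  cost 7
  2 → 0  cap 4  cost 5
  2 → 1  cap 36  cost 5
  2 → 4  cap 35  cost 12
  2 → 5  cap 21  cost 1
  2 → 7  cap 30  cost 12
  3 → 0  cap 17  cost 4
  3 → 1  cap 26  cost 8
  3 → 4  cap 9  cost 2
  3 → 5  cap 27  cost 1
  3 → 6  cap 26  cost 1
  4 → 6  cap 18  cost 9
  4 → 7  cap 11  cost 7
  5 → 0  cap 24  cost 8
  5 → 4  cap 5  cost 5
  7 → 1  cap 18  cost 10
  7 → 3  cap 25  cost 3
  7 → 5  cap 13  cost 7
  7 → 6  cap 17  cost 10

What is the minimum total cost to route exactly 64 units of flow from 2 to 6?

Minimum cost for 64 units: 965

shortest-cost path #1: 2→0→6 push 4 @ unit cost 9 (adds 36)
shortest-cost path #2: 2→1→6 push 3 @ unit cost 12 (adds 36)
shortest-cost path #3: 2→5→0→6 push 21 @ unit cost 13 (adds 273)
shortest-cost path #4: 2→7→3→6 push 25 @ unit cost 16 (adds 400)
shortest-cost path #5: 2→1→4→6 push 11 @ unit cost 20 (adds 220)
total cost = 965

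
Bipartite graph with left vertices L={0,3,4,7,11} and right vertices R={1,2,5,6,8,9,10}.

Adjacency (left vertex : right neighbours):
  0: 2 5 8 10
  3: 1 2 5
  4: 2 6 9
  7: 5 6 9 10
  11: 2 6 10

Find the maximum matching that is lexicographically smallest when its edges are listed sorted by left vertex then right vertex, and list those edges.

Lex-smallest maximum matching: {(0,2), (3,1), (4,6), (7,5), (11,10)}

|M| = 5 (so the lex-smallest maximum matching has 5 edges)
process left vertices in ascending order; for each, take the smallest-labelled available neighbour that still permits 5 edges overall, or leave it unmatched if none does
lex-smallest matching: {0-2, 3-1, 4-6, 7-5, 11-10}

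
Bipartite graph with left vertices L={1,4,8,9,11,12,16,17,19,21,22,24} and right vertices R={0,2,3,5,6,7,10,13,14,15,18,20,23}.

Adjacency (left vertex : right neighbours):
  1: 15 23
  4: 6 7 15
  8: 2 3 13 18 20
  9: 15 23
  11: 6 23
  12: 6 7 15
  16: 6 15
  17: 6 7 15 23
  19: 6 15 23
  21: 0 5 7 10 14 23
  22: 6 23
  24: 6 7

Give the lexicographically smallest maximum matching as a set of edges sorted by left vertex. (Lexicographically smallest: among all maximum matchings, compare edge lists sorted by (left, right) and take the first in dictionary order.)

Lex-smallest maximum matching: {(1,15), (4,6), (8,2), (9,23), (12,7), (21,0)}

|M| = 6 (so the lex-smallest maximum matching has 6 edges)
process left vertices in ascending order; for each, take the smallest-labelled available neighbour that still permits 6 edges overall, or leave it unmatched if none does
lex-smallest matching: {1-15, 4-6, 8-2, 9-23, 12-7, 21-0}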